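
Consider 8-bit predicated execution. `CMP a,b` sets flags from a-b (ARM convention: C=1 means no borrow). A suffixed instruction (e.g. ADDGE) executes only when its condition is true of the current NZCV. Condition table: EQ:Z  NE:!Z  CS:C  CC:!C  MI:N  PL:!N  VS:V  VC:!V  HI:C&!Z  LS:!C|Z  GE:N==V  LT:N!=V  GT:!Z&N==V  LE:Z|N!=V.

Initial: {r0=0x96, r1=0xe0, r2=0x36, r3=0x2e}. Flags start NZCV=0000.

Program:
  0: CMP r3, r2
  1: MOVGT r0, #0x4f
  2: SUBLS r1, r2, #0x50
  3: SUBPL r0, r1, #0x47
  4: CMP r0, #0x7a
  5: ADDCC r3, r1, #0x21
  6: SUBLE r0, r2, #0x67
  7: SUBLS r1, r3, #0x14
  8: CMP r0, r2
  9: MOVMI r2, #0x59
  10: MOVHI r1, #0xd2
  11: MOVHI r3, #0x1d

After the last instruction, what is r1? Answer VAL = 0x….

0: ✓ CMP  NZCV=1000
1: · MOVGT
2: ✓ SUBLS  r1←0xe6
3: · SUBPL
4: ✓ CMP  NZCV=0011
5: · ADDCC
6: ✓ SUBLE  r0←0xcf
7: · SUBLS
8: ✓ CMP  NZCV=1010
9: ✓ MOVMI  r2←0x59
10: ✓ MOVHI  r1←0xd2
11: ✓ MOVHI  r3←0x1d

VAL = 0xd2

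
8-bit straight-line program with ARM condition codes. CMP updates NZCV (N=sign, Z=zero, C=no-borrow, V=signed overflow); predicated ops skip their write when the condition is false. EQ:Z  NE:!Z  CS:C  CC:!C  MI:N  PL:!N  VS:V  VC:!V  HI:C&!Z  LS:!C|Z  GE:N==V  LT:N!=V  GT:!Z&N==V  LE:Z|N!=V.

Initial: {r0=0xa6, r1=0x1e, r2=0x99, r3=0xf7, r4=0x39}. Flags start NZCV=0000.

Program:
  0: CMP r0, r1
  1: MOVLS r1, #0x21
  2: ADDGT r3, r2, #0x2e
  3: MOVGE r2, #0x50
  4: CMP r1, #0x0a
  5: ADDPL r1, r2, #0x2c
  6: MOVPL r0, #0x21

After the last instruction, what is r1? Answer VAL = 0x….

0: ✓ CMP  NZCV=1010
1: · MOVLS
2: · ADDGT
3: · MOVGE
4: ✓ CMP  NZCV=0010
5: ✓ ADDPL  r1←0xc5
6: ✓ MOVPL  r0←0x21

VAL = 0xc5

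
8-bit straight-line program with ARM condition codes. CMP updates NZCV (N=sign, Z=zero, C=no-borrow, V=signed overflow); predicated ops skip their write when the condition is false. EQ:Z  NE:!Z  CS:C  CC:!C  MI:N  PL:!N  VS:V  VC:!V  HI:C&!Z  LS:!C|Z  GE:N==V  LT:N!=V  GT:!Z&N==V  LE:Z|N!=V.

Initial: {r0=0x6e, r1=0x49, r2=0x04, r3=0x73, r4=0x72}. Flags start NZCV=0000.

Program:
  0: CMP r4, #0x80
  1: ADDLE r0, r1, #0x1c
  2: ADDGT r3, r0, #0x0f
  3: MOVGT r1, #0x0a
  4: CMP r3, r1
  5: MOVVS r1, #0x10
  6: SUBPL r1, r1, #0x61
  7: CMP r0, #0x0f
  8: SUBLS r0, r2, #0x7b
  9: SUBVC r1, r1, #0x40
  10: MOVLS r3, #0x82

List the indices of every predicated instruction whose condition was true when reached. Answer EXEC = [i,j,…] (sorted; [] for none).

EXEC = [2,3,6,9]

0: ✓ CMP  NZCV=1001
1: · ADDLE
2: ✓ ADDGT  r3←0x7d
3: ✓ MOVGT  r1←0x0a
4: ✓ CMP  NZCV=0010
5: · MOVVS
6: ✓ SUBPL  r1←0xa9
7: ✓ CMP  NZCV=0010
8: · SUBLS
9: ✓ SUBVC  r1←0x69
10: · MOVLS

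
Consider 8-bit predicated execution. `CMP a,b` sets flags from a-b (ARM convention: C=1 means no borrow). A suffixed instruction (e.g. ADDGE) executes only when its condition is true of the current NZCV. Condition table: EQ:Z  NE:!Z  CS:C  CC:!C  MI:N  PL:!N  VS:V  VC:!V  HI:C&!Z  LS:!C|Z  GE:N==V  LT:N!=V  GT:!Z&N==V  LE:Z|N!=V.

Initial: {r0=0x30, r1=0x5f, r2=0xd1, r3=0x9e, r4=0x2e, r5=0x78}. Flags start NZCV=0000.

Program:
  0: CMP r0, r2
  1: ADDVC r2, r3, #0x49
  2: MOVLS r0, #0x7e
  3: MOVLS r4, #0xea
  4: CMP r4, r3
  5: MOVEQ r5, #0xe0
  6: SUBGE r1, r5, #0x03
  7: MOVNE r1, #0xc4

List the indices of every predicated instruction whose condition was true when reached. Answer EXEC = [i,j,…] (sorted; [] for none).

EXEC = [1,2,3,6,7]

0: ✓ CMP  NZCV=0000
1: ✓ ADDVC  r2←0xe7
2: ✓ MOVLS  r0←0x7e
3: ✓ MOVLS  r4←0xea
4: ✓ CMP  NZCV=0010
5: · MOVEQ
6: ✓ SUBGE  r1←0x75
7: ✓ MOVNE  r1←0xc4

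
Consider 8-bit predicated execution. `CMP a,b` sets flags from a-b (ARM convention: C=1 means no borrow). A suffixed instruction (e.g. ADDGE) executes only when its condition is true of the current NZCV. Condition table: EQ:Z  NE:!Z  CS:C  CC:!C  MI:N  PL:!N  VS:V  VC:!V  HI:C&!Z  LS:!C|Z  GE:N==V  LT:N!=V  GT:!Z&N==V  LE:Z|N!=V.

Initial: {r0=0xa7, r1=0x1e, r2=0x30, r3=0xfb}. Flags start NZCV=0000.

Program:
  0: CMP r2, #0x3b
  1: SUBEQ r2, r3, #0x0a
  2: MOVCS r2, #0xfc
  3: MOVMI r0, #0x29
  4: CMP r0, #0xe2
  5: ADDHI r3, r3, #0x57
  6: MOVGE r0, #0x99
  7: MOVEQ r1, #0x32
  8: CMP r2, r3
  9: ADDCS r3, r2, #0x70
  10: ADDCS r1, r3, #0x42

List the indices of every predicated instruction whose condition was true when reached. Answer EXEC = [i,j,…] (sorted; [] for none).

[0] flags=1000 → (cmp)
[1] flags=1000 EQ?F → skip
[2] flags=1000 CS?F → skip
[3] flags=1000 MI?T → r0=0x29
[4] flags=0000 → (cmp)
[5] flags=0000 HI?F → skip
[6] flags=0000 GE?T → r0=0x99
[7] flags=0000 EQ?F → skip
[8] flags=0000 → (cmp)
[9] flags=0000 CS?F → skip
[10] flags=0000 CS?F → skip

EXEC = [3,6]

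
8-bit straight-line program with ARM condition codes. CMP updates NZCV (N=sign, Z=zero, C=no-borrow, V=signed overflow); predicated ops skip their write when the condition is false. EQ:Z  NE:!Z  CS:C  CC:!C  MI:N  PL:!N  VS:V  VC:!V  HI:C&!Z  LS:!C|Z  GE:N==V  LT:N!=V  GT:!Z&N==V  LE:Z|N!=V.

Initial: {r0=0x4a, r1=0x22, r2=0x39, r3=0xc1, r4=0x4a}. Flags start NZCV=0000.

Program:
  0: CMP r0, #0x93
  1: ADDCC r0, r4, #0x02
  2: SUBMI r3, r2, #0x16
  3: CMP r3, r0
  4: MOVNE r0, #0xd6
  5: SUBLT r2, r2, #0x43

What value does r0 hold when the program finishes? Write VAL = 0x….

0: ✓ CMP  NZCV=1001
1: ✓ ADDCC  r0←0x4c
2: ✓ SUBMI  r3←0x23
3: ✓ CMP  NZCV=1000
4: ✓ MOVNE  r0←0xd6
5: ✓ SUBLT  r2←0xf6

VAL = 0xd6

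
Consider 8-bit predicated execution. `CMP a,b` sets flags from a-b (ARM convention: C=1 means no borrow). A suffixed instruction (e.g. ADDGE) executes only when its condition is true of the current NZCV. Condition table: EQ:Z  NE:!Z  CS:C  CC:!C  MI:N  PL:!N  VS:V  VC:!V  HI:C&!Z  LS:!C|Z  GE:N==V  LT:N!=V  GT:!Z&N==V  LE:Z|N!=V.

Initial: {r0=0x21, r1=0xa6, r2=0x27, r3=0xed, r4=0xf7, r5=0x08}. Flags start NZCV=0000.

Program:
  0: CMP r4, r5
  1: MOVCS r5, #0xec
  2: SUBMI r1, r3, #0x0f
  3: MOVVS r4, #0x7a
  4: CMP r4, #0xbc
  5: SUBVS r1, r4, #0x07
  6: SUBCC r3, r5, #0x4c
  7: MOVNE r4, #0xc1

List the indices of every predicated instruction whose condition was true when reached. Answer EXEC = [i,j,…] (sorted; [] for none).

0: ✓ CMP  NZCV=1010
1: ✓ MOVCS  r5←0xec
2: ✓ SUBMI  r1←0xde
3: · MOVVS
4: ✓ CMP  NZCV=0010
5: · SUBVS
6: · SUBCC
7: ✓ MOVNE  r4←0xc1

EXEC = [1,2,7]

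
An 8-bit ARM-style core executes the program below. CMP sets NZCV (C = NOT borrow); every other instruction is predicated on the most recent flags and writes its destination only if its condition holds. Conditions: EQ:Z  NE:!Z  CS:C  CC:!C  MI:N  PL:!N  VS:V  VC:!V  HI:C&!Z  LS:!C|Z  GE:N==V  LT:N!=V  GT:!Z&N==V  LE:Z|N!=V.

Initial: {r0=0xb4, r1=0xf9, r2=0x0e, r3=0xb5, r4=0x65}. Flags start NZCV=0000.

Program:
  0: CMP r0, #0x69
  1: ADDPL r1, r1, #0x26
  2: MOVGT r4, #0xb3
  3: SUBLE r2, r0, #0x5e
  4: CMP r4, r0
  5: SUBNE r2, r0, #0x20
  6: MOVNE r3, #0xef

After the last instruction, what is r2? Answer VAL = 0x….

VAL = 0x94

0: ✓ CMP  NZCV=0011
1: ✓ ADDPL  r1←0x1f
2: · MOVGT
3: ✓ SUBLE  r2←0x56
4: ✓ CMP  NZCV=1001
5: ✓ SUBNE  r2←0x94
6: ✓ MOVNE  r3←0xef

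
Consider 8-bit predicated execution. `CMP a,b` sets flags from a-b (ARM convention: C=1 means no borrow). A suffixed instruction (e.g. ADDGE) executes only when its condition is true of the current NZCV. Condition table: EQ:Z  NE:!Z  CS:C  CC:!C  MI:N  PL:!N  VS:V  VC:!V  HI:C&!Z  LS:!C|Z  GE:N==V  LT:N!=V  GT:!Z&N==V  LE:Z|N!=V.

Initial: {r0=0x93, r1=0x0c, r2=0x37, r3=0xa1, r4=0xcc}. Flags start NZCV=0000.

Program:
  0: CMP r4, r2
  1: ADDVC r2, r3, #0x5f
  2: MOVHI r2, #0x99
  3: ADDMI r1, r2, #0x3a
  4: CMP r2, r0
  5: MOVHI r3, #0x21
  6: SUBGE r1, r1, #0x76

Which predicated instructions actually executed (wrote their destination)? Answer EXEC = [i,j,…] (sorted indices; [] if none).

EXEC = [1,2,3,5,6]

[0] flags=1010 → (cmp)
[1] flags=1010 VC?T → r2=0x00
[2] flags=1010 HI?T → r2=0x99
[3] flags=1010 MI?T → r1=0xd3
[4] flags=0010 → (cmp)
[5] flags=0010 HI?T → r3=0x21
[6] flags=0010 GE?T → r1=0x5d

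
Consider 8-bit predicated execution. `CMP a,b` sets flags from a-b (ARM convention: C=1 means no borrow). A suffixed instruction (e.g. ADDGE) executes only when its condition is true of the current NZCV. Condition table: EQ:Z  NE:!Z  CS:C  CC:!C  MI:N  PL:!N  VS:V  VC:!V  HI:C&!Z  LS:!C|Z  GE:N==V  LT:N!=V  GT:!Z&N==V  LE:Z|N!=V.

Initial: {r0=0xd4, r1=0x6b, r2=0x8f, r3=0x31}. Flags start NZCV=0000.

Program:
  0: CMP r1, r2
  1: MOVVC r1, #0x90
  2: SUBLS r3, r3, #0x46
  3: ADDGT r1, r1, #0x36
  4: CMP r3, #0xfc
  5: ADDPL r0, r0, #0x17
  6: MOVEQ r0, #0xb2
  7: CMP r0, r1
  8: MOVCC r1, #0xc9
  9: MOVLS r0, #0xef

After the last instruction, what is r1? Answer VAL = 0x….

[0] flags=1001 → (cmp)
[1] flags=1001 VC?F → skip
[2] flags=1001 LS?T → r3=0xeb
[3] flags=1001 GT?T → r1=0xa1
[4] flags=1000 → (cmp)
[5] flags=1000 PL?F → skip
[6] flags=1000 EQ?F → skip
[7] flags=0010 → (cmp)
[8] flags=0010 CC?F → skip
[9] flags=0010 LS?F → skip

VAL = 0xa1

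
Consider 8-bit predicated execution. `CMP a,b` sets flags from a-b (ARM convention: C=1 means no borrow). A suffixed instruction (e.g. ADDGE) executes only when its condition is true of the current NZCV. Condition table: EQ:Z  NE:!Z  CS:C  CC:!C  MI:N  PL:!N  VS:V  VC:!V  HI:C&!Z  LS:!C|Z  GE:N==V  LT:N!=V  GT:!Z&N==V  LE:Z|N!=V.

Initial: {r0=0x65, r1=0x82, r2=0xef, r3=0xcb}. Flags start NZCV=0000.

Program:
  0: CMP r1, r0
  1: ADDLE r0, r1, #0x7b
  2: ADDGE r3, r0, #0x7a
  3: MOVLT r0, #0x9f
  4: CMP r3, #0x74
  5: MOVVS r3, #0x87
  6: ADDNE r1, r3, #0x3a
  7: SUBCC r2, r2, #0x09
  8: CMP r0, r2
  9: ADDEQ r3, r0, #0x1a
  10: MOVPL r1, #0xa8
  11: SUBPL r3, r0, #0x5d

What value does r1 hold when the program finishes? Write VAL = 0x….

[0] flags=0011 → (cmp)
[1] flags=0011 LE?T → r0=0xfd
[2] flags=0011 GE?F → skip
[3] flags=0011 LT?T → r0=0x9f
[4] flags=0011 → (cmp)
[5] flags=0011 VS?T → r3=0x87
[6] flags=0011 NE?T → r1=0xc1
[7] flags=0011 CC?F → skip
[8] flags=1000 → (cmp)
[9] flags=1000 EQ?F → skip
[10] flags=1000 PL?F → skip
[11] flags=1000 PL?F → skip

VAL = 0xc1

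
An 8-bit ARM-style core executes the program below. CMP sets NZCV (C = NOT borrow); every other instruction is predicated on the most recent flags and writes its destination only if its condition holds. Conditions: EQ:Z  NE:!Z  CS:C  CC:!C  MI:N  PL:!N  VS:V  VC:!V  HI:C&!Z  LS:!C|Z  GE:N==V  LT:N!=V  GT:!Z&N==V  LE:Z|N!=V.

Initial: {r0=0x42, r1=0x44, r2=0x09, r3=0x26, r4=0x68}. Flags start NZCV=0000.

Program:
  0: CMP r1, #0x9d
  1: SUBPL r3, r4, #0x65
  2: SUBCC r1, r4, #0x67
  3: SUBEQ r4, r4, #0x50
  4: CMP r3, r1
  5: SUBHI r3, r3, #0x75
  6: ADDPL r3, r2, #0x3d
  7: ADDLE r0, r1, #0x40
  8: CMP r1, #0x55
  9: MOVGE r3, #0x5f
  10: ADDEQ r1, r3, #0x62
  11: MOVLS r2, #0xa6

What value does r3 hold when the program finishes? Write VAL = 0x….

VAL = 0x46

[0] flags=1001 → (cmp)
[1] flags=1001 PL?F → skip
[2] flags=1001 CC?T → r1=0x01
[3] flags=1001 EQ?F → skip
[4] flags=0010 → (cmp)
[5] flags=0010 HI?T → r3=0xb1
[6] flags=0010 PL?T → r3=0x46
[7] flags=0010 LE?F → skip
[8] flags=1000 → (cmp)
[9] flags=1000 GE?F → skip
[10] flags=1000 EQ?F → skip
[11] flags=1000 LS?T → r2=0xa6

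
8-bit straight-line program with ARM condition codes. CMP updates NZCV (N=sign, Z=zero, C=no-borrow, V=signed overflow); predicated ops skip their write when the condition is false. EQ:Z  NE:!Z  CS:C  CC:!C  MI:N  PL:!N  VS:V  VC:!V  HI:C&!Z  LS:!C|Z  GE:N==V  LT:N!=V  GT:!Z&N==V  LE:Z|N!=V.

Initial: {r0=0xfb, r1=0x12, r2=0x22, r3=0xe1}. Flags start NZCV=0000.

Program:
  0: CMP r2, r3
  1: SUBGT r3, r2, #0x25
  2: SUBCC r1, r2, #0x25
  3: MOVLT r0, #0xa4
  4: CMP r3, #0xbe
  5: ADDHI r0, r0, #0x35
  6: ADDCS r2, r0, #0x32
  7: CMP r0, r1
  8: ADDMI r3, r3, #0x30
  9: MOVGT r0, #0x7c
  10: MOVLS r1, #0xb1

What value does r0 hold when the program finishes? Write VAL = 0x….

VAL = 0x7c

[0] flags=0000 → (cmp)
[1] flags=0000 GT?T → r3=0xfd
[2] flags=0000 CC?T → r1=0xfd
[3] flags=0000 LT?F → skip
[4] flags=0010 → (cmp)
[5] flags=0010 HI?T → r0=0x30
[6] flags=0010 CS?T → r2=0x62
[7] flags=0000 → (cmp)
[8] flags=0000 MI?F → skip
[9] flags=0000 GT?T → r0=0x7c
[10] flags=0000 LS?T → r1=0xb1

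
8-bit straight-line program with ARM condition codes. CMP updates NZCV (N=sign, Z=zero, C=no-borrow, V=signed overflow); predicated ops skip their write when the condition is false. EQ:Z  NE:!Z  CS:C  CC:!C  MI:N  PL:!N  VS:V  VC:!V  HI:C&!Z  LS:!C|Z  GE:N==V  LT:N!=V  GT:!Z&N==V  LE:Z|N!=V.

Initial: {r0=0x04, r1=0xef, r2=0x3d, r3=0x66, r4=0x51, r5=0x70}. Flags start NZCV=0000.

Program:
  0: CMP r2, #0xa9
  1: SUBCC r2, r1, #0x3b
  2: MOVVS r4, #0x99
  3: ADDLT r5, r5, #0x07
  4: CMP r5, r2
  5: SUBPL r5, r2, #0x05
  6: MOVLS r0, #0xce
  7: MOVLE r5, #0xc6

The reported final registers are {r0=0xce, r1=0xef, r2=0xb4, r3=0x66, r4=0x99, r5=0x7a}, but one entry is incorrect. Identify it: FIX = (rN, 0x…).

FIX = (r5, 0x70)

0: ✓ CMP  NZCV=1001
1: ✓ SUBCC  r2←0xb4
2: ✓ MOVVS  r4←0x99
3: · ADDLT
4: ✓ CMP  NZCV=1001
5: · SUBPL
6: ✓ MOVLS  r0←0xce
7: · MOVLE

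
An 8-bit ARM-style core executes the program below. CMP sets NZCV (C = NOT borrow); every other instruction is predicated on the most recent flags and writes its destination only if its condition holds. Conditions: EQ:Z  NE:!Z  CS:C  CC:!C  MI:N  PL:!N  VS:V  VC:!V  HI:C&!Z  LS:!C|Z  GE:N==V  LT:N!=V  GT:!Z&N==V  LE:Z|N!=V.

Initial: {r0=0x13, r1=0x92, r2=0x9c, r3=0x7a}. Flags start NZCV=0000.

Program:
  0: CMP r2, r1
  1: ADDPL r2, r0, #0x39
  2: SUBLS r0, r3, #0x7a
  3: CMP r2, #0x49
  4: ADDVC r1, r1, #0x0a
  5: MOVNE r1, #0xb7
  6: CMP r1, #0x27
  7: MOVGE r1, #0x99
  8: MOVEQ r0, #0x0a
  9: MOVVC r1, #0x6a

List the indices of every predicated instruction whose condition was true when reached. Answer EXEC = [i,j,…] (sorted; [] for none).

0: ✓ CMP  NZCV=0010
1: ✓ ADDPL  r2←0x4c
2: · SUBLS
3: ✓ CMP  NZCV=0010
4: ✓ ADDVC  r1←0x9c
5: ✓ MOVNE  r1←0xb7
6: ✓ CMP  NZCV=1010
7: · MOVGE
8: · MOVEQ
9: ✓ MOVVC  r1←0x6a

EXEC = [1,4,5,9]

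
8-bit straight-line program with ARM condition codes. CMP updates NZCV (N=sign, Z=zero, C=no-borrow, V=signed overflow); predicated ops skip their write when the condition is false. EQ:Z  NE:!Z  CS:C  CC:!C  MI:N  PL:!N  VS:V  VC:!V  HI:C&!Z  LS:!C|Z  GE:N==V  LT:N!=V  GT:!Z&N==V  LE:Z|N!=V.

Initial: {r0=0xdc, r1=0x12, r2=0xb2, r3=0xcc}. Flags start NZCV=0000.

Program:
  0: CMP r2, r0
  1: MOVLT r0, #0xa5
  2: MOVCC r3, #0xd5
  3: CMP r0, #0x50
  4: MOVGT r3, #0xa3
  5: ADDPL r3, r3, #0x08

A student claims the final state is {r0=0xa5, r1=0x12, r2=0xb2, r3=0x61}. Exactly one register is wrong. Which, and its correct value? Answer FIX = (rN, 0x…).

0: ✓ CMP  NZCV=1000
1: ✓ MOVLT  r0←0xa5
2: ✓ MOVCC  r3←0xd5
3: ✓ CMP  NZCV=0011
4: · MOVGT
5: ✓ ADDPL  r3←0xdd

FIX = (r3, 0xdd)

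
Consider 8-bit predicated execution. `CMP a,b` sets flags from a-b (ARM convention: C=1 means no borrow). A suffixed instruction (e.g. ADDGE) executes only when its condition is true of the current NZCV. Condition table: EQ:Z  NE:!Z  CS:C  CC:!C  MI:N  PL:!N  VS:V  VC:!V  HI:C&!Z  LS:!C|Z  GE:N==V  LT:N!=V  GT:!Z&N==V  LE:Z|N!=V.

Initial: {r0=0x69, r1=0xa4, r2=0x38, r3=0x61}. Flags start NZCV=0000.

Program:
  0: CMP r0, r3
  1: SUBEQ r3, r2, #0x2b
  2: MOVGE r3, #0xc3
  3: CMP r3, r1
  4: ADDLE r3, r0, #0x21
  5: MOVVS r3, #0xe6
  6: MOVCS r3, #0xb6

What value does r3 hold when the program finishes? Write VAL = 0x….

[0] flags=0010 → (cmp)
[1] flags=0010 EQ?F → skip
[2] flags=0010 GE?T → r3=0xc3
[3] flags=0010 → (cmp)
[4] flags=0010 LE?F → skip
[5] flags=0010 VS?F → skip
[6] flags=0010 CS?T → r3=0xb6

VAL = 0xb6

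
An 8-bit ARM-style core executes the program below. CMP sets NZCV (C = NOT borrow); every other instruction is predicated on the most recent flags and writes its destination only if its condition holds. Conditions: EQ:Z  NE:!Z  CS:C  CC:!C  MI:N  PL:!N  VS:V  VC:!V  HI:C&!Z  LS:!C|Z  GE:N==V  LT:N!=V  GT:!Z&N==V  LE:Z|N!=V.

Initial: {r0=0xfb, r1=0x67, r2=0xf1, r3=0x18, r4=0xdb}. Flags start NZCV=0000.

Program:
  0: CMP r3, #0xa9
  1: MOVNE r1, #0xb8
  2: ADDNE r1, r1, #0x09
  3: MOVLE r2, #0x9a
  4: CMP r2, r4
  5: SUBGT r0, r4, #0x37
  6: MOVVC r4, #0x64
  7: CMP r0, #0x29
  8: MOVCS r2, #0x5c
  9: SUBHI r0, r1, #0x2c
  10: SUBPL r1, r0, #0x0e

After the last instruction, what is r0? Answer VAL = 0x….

VAL = 0x95

0: ✓ CMP  NZCV=0000
1: ✓ MOVNE  r1←0xb8
2: ✓ ADDNE  r1←0xc1
3: · MOVLE
4: ✓ CMP  NZCV=0010
5: ✓ SUBGT  r0←0xa4
6: ✓ MOVVC  r4←0x64
7: ✓ CMP  NZCV=0011
8: ✓ MOVCS  r2←0x5c
9: ✓ SUBHI  r0←0x95
10: ✓ SUBPL  r1←0x87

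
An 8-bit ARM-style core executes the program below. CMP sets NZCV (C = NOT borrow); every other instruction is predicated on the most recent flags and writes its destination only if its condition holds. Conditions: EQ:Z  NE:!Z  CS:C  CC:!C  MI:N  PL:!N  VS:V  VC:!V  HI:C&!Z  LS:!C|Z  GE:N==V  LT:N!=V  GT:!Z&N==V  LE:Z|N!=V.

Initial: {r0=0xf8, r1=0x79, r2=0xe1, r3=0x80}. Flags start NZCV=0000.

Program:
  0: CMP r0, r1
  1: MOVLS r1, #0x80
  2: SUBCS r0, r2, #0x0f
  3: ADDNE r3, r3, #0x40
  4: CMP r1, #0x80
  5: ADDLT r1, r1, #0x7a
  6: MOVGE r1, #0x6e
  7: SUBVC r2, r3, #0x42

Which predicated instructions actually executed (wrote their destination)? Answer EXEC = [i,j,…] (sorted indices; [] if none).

[0] flags=0011 → (cmp)
[1] flags=0011 LS?F → skip
[2] flags=0011 CS?T → r0=0xd2
[3] flags=0011 NE?T → r3=0xc0
[4] flags=1001 → (cmp)
[5] flags=1001 LT?F → skip
[6] flags=1001 GE?T → r1=0x6e
[7] flags=1001 VC?F → skip

EXEC = [2,3,6]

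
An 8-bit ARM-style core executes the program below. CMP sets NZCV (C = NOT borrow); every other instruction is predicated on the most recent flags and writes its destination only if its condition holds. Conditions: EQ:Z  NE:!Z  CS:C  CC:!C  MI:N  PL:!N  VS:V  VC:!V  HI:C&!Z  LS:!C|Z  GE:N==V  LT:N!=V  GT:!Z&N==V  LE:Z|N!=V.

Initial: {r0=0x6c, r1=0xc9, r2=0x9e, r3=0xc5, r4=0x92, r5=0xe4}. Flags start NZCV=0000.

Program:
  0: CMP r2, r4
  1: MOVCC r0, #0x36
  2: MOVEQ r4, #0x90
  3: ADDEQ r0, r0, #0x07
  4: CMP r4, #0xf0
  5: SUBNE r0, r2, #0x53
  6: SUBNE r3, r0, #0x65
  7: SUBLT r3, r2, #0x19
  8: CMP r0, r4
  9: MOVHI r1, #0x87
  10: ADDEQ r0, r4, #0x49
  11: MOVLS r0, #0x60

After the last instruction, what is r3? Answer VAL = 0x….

[0] flags=0010 → (cmp)
[1] flags=0010 CC?F → skip
[2] flags=0010 EQ?F → skip
[3] flags=0010 EQ?F → skip
[4] flags=1000 → (cmp)
[5] flags=1000 NE?T → r0=0x4b
[6] flags=1000 NE?T → r3=0xe6
[7] flags=1000 LT?T → r3=0x85
[8] flags=1001 → (cmp)
[9] flags=1001 HI?F → skip
[10] flags=1001 EQ?F → skip
[11] flags=1001 LS?T → r0=0x60

VAL = 0x85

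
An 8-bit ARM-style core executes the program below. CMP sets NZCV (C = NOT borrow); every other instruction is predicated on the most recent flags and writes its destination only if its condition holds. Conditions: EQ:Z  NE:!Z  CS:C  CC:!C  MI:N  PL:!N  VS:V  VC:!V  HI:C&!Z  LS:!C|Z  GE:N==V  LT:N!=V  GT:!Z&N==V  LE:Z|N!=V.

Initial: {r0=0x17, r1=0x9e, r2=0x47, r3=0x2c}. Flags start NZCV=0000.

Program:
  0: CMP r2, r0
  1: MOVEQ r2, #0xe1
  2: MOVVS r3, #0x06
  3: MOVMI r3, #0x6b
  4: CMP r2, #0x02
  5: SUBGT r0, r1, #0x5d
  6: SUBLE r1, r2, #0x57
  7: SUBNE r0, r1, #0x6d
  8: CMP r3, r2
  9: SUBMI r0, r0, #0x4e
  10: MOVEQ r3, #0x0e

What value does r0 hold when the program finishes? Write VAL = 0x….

0: ✓ CMP  NZCV=0010
1: · MOVEQ
2: · MOVVS
3: · MOVMI
4: ✓ CMP  NZCV=0010
5: ✓ SUBGT  r0←0x41
6: · SUBLE
7: ✓ SUBNE  r0←0x31
8: ✓ CMP  NZCV=1000
9: ✓ SUBMI  r0←0xe3
10: · MOVEQ

VAL = 0xe3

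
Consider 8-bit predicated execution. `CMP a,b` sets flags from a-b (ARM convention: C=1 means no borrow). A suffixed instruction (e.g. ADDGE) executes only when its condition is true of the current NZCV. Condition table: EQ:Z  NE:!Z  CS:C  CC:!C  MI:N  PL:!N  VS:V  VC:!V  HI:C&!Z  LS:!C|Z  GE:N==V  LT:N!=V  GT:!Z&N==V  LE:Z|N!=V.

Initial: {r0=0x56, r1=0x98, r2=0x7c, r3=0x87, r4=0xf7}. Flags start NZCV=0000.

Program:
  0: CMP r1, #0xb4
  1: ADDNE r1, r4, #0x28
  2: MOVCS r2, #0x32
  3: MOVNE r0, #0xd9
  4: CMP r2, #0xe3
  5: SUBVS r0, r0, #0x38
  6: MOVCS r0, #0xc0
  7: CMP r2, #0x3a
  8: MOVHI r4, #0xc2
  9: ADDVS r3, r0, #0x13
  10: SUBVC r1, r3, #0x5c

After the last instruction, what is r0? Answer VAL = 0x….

VAL = 0xa1

0: ✓ CMP  NZCV=1000
1: ✓ ADDNE  r1←0x1f
2: · MOVCS
3: ✓ MOVNE  r0←0xd9
4: ✓ CMP  NZCV=1001
5: ✓ SUBVS  r0←0xa1
6: · MOVCS
7: ✓ CMP  NZCV=0010
8: ✓ MOVHI  r4←0xc2
9: · ADDVS
10: ✓ SUBVC  r1←0x2b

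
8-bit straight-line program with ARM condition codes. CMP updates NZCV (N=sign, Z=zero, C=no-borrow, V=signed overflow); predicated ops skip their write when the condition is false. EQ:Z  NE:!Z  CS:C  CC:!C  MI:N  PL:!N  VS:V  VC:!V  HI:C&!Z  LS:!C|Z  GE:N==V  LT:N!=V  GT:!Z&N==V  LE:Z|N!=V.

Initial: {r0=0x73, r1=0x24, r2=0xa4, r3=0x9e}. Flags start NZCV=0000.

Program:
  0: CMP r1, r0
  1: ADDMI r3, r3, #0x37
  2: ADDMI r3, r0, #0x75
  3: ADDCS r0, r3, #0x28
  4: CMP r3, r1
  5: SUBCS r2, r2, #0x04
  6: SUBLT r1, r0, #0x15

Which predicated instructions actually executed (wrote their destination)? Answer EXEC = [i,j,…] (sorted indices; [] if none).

EXEC = [1,2,5,6]

[0] flags=1000 → (cmp)
[1] flags=1000 MI?T → r3=0xd5
[2] flags=1000 MI?T → r3=0xe8
[3] flags=1000 CS?F → skip
[4] flags=1010 → (cmp)
[5] flags=1010 CS?T → r2=0xa0
[6] flags=1010 LT?T → r1=0x5e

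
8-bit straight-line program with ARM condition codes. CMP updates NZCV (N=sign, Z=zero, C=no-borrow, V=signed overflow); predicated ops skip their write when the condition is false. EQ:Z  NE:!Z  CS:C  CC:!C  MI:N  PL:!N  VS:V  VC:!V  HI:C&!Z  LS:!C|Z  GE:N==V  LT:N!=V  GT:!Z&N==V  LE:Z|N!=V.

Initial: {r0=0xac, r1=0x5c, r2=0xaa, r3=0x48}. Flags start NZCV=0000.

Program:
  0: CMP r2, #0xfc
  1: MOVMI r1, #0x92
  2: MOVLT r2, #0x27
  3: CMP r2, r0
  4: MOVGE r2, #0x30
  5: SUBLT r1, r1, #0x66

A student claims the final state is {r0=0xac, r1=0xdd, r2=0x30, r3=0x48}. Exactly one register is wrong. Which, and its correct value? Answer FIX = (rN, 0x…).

[0] flags=1000 → (cmp)
[1] flags=1000 MI?T → r1=0x92
[2] flags=1000 LT?T → r2=0x27
[3] flags=0000 → (cmp)
[4] flags=0000 GE?T → r2=0x30
[5] flags=0000 LT?F → skip

FIX = (r1, 0x92)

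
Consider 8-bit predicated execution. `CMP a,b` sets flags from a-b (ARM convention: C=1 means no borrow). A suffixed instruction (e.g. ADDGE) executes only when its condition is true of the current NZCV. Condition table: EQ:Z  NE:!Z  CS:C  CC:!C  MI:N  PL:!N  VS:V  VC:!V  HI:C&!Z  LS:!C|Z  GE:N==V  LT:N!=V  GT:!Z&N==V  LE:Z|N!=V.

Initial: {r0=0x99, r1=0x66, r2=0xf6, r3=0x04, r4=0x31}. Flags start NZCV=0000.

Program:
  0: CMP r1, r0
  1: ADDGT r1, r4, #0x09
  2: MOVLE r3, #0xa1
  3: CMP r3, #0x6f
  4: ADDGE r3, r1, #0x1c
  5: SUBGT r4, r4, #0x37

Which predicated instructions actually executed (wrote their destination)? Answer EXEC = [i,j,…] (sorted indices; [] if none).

EXEC = [1]

[0] flags=1001 → (cmp)
[1] flags=1001 GT?T → r1=0x3a
[2] flags=1001 LE?F → skip
[3] flags=1000 → (cmp)
[4] flags=1000 GE?F → skip
[5] flags=1000 GT?F → skip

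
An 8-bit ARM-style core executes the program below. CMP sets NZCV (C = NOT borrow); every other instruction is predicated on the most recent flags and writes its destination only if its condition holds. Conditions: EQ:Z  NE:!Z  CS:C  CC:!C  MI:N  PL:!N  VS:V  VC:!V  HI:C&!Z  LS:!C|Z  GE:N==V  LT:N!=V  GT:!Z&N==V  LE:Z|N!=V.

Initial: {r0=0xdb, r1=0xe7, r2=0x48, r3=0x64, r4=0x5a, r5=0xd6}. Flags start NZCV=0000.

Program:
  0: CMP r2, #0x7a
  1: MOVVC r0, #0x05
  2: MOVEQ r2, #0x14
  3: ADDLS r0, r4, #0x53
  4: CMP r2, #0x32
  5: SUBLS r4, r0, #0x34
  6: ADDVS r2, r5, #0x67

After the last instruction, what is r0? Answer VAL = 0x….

0: ✓ CMP  NZCV=1000
1: ✓ MOVVC  r0←0x05
2: · MOVEQ
3: ✓ ADDLS  r0←0xad
4: ✓ CMP  NZCV=0010
5: · SUBLS
6: · ADDVS

VAL = 0xad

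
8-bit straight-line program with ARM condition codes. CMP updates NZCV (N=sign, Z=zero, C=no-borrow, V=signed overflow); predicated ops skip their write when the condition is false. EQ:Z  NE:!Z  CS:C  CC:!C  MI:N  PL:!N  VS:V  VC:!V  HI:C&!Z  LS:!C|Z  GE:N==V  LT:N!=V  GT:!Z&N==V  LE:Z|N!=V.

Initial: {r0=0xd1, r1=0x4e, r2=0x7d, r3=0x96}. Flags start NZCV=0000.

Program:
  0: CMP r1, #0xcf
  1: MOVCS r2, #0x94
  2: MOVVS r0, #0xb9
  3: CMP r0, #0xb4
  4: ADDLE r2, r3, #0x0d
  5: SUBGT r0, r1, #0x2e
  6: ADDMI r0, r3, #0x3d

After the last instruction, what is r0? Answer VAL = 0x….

VAL = 0x20

[0] flags=0000 → (cmp)
[1] flags=0000 CS?F → skip
[2] flags=0000 VS?F → skip
[3] flags=0010 → (cmp)
[4] flags=0010 LE?F → skip
[5] flags=0010 GT?T → r0=0x20
[6] flags=0010 MI?F → skip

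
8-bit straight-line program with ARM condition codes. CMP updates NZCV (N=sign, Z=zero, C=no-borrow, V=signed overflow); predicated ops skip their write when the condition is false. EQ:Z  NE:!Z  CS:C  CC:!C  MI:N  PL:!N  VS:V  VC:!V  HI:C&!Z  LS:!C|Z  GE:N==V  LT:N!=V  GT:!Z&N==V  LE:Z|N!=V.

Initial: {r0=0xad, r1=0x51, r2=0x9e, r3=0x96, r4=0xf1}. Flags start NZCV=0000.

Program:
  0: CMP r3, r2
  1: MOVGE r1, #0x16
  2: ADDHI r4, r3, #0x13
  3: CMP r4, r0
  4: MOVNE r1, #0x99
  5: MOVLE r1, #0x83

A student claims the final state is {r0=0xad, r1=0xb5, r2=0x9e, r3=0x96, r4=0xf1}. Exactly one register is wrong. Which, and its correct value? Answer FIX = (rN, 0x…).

[0] flags=1000 → (cmp)
[1] flags=1000 GE?F → skip
[2] flags=1000 HI?F → skip
[3] flags=0010 → (cmp)
[4] flags=0010 NE?T → r1=0x99
[5] flags=0010 LE?F → skip

FIX = (r1, 0x99)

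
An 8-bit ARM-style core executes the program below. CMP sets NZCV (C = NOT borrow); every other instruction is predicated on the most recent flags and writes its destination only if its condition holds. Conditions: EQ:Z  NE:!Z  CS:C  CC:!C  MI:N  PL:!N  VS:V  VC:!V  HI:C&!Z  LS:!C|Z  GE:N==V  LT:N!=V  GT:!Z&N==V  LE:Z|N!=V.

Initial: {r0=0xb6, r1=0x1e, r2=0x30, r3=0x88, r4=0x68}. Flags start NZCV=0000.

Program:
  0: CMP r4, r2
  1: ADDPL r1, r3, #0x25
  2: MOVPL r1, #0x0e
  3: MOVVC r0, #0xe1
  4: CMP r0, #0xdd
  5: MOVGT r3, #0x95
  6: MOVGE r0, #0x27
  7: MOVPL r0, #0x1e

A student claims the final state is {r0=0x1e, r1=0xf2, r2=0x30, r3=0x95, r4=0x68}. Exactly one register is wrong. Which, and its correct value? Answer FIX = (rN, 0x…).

FIX = (r1, 0x0e)

0: ✓ CMP  NZCV=0010
1: ✓ ADDPL  r1←0xad
2: ✓ MOVPL  r1←0x0e
3: ✓ MOVVC  r0←0xe1
4: ✓ CMP  NZCV=0010
5: ✓ MOVGT  r3←0x95
6: ✓ MOVGE  r0←0x27
7: ✓ MOVPL  r0←0x1e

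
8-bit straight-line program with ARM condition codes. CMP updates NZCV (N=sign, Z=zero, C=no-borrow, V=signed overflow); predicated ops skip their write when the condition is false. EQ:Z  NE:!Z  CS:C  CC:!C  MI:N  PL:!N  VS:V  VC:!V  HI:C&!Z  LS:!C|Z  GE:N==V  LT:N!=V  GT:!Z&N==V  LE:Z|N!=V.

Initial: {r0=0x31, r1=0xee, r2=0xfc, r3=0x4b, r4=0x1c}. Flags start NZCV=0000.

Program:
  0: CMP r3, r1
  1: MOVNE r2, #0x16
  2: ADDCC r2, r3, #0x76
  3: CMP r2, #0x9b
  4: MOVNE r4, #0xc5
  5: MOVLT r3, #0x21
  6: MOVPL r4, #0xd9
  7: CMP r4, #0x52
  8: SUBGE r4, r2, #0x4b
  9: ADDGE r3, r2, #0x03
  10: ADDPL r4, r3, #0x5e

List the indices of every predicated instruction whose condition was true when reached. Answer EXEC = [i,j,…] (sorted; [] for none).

0: ✓ CMP  NZCV=0000
1: ✓ MOVNE  r2←0x16
2: ✓ ADDCC  r2←0xc1
3: ✓ CMP  NZCV=0010
4: ✓ MOVNE  r4←0xc5
5: · MOVLT
6: ✓ MOVPL  r4←0xd9
7: ✓ CMP  NZCV=1010
8: · SUBGE
9: · ADDGE
10: · ADDPL

EXEC = [1,2,4,6]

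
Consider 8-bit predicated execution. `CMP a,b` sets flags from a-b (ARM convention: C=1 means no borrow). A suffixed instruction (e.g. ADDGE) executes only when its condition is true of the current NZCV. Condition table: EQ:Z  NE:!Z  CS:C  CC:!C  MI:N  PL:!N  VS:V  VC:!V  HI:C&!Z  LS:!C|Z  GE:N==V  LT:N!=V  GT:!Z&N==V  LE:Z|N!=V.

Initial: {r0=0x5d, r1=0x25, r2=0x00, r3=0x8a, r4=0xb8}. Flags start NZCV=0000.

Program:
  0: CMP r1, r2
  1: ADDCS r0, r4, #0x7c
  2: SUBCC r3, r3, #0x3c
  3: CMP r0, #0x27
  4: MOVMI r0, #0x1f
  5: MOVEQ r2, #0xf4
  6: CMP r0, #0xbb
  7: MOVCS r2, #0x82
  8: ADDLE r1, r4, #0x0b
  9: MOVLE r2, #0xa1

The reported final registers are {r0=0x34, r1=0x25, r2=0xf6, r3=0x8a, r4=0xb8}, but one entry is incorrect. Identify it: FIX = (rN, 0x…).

[0] flags=0010 → (cmp)
[1] flags=0010 CS?T → r0=0x34
[2] flags=0010 CC?F → skip
[3] flags=0010 → (cmp)
[4] flags=0010 MI?F → skip
[5] flags=0010 EQ?F → skip
[6] flags=0000 → (cmp)
[7] flags=0000 CS?F → skip
[8] flags=0000 LE?F → skip
[9] flags=0000 LE?F → skip

FIX = (r2, 0x00)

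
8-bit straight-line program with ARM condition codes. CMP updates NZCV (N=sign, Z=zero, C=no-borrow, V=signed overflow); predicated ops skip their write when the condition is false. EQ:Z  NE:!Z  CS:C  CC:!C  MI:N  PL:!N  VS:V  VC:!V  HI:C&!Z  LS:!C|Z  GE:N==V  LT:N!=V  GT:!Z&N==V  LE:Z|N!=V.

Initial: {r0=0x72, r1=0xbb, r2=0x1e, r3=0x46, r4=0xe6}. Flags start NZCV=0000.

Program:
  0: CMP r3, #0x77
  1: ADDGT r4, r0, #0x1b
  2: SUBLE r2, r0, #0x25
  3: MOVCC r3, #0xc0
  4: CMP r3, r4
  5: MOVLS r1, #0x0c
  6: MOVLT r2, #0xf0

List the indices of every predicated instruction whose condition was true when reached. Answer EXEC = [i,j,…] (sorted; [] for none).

EXEC = [2,3,5,6]

0: ✓ CMP  NZCV=1000
1: · ADDGT
2: ✓ SUBLE  r2←0x4d
3: ✓ MOVCC  r3←0xc0
4: ✓ CMP  NZCV=1000
5: ✓ MOVLS  r1←0x0c
6: ✓ MOVLT  r2←0xf0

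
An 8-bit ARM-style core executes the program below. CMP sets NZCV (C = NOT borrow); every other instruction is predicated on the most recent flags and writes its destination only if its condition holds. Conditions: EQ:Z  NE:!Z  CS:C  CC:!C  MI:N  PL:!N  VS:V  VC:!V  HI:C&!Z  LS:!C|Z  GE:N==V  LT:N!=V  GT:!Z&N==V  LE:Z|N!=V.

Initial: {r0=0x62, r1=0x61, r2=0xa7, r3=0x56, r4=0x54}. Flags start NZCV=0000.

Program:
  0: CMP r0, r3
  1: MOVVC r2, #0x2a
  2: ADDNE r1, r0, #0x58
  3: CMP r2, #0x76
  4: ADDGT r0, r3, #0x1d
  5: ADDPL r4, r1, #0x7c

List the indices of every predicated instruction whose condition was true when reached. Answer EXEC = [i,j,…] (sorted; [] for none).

0: ✓ CMP  NZCV=0010
1: ✓ MOVVC  r2←0x2a
2: ✓ ADDNE  r1←0xba
3: ✓ CMP  NZCV=1000
4: · ADDGT
5: · ADDPL

EXEC = [1,2]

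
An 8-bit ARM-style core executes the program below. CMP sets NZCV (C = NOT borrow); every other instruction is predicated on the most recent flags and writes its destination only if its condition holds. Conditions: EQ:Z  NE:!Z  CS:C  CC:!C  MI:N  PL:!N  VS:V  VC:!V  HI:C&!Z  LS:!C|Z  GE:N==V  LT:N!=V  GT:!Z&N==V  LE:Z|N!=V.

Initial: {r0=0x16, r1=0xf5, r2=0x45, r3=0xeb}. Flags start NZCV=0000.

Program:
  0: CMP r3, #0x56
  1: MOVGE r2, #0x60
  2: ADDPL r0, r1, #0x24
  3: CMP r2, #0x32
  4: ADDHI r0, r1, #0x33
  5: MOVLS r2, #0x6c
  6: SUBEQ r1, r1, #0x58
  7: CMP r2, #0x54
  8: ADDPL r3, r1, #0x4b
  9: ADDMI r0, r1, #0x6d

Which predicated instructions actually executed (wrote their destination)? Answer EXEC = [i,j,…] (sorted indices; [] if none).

0: ✓ CMP  NZCV=1010
1: · MOVGE
2: · ADDPL
3: ✓ CMP  NZCV=0010
4: ✓ ADDHI  r0←0x28
5: · MOVLS
6: · SUBEQ
7: ✓ CMP  NZCV=1000
8: · ADDPL
9: ✓ ADDMI  r0←0x62

EXEC = [4,9]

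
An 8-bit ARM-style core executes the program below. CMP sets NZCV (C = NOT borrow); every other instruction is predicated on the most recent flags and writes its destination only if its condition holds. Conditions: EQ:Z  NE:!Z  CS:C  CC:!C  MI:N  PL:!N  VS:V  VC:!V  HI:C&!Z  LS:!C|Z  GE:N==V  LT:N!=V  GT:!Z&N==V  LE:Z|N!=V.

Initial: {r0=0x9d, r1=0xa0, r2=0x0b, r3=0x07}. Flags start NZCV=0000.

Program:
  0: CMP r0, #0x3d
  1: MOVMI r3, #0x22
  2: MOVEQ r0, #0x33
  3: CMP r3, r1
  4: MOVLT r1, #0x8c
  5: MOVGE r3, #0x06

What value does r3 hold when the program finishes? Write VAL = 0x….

0: ✓ CMP  NZCV=0011
1: · MOVMI
2: · MOVEQ
3: ✓ CMP  NZCV=0000
4: · MOVLT
5: ✓ MOVGE  r3←0x06

VAL = 0x06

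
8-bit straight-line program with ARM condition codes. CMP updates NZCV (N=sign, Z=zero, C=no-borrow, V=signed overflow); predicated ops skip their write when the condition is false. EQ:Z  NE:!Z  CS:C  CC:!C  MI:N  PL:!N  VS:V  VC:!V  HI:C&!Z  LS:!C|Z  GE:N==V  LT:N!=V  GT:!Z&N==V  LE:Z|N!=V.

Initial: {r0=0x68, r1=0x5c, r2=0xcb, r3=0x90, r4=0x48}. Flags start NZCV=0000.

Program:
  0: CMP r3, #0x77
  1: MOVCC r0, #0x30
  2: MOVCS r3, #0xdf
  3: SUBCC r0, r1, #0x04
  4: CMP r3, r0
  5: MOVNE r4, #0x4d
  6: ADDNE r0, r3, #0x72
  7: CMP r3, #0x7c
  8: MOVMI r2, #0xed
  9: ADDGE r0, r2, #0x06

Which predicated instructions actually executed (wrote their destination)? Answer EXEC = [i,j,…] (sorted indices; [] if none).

EXEC = [2,5,6]

[0] flags=0011 → (cmp)
[1] flags=0011 CC?F → skip
[2] flags=0011 CS?T → r3=0xdf
[3] flags=0011 CC?F → skip
[4] flags=0011 → (cmp)
[5] flags=0011 NE?T → r4=0x4d
[6] flags=0011 NE?T → r0=0x51
[7] flags=0011 → (cmp)
[8] flags=0011 MI?F → skip
[9] flags=0011 GE?F → skip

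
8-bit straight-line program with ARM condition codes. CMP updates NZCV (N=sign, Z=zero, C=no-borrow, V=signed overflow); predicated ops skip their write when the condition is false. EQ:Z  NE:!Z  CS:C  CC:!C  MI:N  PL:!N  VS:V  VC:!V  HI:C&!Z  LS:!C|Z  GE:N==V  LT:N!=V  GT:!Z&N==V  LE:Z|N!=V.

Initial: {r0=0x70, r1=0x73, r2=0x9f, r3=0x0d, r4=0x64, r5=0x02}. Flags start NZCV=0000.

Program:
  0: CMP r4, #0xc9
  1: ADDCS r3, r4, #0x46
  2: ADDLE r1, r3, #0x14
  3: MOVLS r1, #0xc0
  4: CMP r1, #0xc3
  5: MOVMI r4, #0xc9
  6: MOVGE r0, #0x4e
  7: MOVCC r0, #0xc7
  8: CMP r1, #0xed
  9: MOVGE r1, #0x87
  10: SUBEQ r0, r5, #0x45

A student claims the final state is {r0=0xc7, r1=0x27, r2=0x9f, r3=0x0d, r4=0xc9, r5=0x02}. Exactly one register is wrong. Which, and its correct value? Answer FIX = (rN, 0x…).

FIX = (r1, 0xc0)

0: ✓ CMP  NZCV=1001
1: · ADDCS
2: · ADDLE
3: ✓ MOVLS  r1←0xc0
4: ✓ CMP  NZCV=1000
5: ✓ MOVMI  r4←0xc9
6: · MOVGE
7: ✓ MOVCC  r0←0xc7
8: ✓ CMP  NZCV=1000
9: · MOVGE
10: · SUBEQ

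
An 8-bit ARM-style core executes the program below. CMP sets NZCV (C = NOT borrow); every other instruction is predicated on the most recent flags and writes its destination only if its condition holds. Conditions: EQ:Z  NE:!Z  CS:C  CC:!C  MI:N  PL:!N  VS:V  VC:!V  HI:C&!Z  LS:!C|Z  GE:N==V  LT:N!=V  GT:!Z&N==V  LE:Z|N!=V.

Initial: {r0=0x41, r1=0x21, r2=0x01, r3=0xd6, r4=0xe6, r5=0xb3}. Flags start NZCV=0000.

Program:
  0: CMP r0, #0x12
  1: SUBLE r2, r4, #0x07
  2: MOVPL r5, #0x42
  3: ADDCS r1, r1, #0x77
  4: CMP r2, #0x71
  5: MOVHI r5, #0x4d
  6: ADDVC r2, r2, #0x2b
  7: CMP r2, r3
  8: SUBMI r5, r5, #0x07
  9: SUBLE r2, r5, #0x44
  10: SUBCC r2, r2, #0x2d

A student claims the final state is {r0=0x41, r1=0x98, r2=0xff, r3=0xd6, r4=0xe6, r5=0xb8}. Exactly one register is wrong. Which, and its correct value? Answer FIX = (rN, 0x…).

FIX = (r5, 0x42)

[0] flags=0010 → (cmp)
[1] flags=0010 LE?F → skip
[2] flags=0010 PL?T → r5=0x42
[3] flags=0010 CS?T → r1=0x98
[4] flags=1000 → (cmp)
[5] flags=1000 HI?F → skip
[6] flags=1000 VC?T → r2=0x2c
[7] flags=0000 → (cmp)
[8] flags=0000 MI?F → skip
[9] flags=0000 LE?F → skip
[10] flags=0000 CC?T → r2=0xff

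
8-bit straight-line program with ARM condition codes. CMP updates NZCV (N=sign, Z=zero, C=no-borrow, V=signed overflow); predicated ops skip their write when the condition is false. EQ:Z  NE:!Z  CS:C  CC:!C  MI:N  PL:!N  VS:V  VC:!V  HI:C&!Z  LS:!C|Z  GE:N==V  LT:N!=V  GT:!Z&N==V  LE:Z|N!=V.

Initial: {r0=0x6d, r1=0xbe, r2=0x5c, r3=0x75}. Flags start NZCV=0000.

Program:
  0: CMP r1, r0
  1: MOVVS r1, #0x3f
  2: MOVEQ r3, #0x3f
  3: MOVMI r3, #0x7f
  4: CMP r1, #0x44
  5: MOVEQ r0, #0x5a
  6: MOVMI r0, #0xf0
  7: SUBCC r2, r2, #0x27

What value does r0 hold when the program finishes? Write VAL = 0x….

VAL = 0xf0

0: ✓ CMP  NZCV=0011
1: ✓ MOVVS  r1←0x3f
2: · MOVEQ
3: · MOVMI
4: ✓ CMP  NZCV=1000
5: · MOVEQ
6: ✓ MOVMI  r0←0xf0
7: ✓ SUBCC  r2←0x35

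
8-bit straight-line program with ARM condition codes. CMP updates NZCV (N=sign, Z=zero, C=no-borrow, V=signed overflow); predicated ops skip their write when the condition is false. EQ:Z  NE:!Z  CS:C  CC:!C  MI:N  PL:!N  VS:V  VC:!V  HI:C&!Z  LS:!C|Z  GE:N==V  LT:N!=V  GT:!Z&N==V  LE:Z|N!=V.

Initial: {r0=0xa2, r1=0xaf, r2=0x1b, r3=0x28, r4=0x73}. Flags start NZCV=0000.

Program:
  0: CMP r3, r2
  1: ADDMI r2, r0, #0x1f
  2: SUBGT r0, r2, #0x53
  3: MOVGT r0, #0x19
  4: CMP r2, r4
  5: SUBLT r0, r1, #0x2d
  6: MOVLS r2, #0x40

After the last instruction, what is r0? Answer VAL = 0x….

VAL = 0x82

[0] flags=0010 → (cmp)
[1] flags=0010 MI?F → skip
[2] flags=0010 GT?T → r0=0xc8
[3] flags=0010 GT?T → r0=0x19
[4] flags=1000 → (cmp)
[5] flags=1000 LT?T → r0=0x82
[6] flags=1000 LS?T → r2=0x40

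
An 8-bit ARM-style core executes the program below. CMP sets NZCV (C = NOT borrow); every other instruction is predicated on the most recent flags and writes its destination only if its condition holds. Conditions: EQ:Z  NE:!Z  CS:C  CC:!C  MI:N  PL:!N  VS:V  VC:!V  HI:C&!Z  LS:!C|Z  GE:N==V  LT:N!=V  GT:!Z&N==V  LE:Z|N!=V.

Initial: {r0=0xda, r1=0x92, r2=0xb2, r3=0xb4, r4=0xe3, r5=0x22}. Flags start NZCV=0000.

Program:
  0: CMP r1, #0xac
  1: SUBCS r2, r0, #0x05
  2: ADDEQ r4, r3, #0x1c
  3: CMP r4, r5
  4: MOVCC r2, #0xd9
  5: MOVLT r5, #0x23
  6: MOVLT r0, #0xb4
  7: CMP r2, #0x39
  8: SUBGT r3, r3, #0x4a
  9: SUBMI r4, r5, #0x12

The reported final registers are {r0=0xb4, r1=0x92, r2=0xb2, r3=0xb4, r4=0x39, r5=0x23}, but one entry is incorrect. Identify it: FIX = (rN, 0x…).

FIX = (r4, 0xe3)

[0] flags=1000 → (cmp)
[1] flags=1000 CS?F → skip
[2] flags=1000 EQ?F → skip
[3] flags=1010 → (cmp)
[4] flags=1010 CC?F → skip
[5] flags=1010 LT?T → r5=0x23
[6] flags=1010 LT?T → r0=0xb4
[7] flags=0011 → (cmp)
[8] flags=0011 GT?F → skip
[9] flags=0011 MI?F → skip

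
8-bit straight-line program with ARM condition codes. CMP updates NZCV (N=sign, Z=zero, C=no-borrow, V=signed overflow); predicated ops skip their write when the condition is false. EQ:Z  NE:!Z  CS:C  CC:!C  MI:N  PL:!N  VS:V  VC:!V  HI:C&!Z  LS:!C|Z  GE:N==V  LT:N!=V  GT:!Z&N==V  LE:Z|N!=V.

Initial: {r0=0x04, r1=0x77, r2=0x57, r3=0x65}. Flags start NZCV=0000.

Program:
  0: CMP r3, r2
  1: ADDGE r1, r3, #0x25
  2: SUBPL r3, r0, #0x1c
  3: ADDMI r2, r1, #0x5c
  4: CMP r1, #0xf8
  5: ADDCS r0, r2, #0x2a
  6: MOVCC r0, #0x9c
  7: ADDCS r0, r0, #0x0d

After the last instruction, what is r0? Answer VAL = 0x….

0: ✓ CMP  NZCV=0010
1: ✓ ADDGE  r1←0x8a
2: ✓ SUBPL  r3←0xe8
3: · ADDMI
4: ✓ CMP  NZCV=1000
5: · ADDCS
6: ✓ MOVCC  r0←0x9c
7: · ADDCS

VAL = 0x9c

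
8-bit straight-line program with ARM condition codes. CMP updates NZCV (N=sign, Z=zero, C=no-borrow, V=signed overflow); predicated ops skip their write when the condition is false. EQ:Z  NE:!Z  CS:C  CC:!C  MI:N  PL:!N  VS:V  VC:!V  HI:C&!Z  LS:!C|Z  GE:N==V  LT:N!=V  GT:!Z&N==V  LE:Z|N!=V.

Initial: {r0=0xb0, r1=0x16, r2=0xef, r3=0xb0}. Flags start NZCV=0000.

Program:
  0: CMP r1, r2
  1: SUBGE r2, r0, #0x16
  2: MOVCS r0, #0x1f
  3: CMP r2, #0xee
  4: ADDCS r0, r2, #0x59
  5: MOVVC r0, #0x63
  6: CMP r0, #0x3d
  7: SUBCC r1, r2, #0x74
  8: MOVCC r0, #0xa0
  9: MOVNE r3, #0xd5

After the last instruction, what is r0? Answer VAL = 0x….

VAL = 0x63

[0] flags=0000 → (cmp)
[1] flags=0000 GE?T → r2=0x9a
[2] flags=0000 CS?F → skip
[3] flags=1000 → (cmp)
[4] flags=1000 CS?F → skip
[5] flags=1000 VC?T → r0=0x63
[6] flags=0010 → (cmp)
[7] flags=0010 CC?F → skip
[8] flags=0010 CC?F → skip
[9] flags=0010 NE?T → r3=0xd5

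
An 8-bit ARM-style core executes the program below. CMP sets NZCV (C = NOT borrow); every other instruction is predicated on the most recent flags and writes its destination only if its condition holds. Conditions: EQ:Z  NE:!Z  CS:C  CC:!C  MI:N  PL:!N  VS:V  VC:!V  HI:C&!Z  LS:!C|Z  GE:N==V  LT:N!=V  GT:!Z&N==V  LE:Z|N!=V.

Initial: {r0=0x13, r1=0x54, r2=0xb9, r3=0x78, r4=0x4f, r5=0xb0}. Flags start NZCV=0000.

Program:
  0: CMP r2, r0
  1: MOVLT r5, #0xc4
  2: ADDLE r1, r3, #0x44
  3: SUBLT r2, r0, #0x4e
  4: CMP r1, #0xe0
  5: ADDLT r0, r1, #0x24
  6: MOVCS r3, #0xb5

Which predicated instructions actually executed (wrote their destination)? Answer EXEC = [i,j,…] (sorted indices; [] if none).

0: ✓ CMP  NZCV=1010
1: ✓ MOVLT  r5←0xc4
2: ✓ ADDLE  r1←0xbc
3: ✓ SUBLT  r2←0xc5
4: ✓ CMP  NZCV=1000
5: ✓ ADDLT  r0←0xe0
6: · MOVCS

EXEC = [1,2,3,5]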